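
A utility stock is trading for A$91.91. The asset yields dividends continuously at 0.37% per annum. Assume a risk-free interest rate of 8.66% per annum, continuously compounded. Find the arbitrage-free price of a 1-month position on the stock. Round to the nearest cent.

F = S·e^((r − q)T) = 91.91 · e^((0.0866 − 0.0037) × 1/12)
= 91.91 · e^0.006908 = 91.91 × 1.006932
F = A$92.55

A$92.55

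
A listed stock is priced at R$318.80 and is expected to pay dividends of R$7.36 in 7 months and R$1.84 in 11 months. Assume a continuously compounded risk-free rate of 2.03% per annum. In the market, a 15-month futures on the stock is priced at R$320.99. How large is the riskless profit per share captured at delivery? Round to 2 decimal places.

R$3.31 per share

PV(dividends) I = 7.36·e^(−0.0203·7/12) + 1.84·e^(−0.0203·11/12) = 9.0794
Fair futures F* = (S − I)·e^(rT) = (318.80 − 9.0794)·e^0.025375 = 309.7206 × 1.025700 = 317.6804
Market R$320.99 > fair 317.6804: forward overpriced → cash-and-carry (borrow at r, buy the stock and collect the dividends, short the forward).
Profit at T = |F_mkt − F*| = |320.99 − 317.6804| = R$3.31 per share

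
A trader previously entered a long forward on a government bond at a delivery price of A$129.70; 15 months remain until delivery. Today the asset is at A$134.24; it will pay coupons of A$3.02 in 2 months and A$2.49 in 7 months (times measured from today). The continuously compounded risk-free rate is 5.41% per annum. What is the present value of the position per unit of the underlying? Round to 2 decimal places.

PV(remaining coupons) I = 3.02·e^(−0.0541·2/12) + 2.49·e^(−0.0541·7/12) = 5.4055
Current forward F = (S − I)·e^(rT) = (134.24 − 5.4055)·e^(0.0541·15/12) = 128.8345 × 1.069964 = 137.8483
Value (long) = (F − K)·e^(−rT) = (137.8483 − 129.70) × 0.934611 = 7.6155
Value = A$7.62

A$7.62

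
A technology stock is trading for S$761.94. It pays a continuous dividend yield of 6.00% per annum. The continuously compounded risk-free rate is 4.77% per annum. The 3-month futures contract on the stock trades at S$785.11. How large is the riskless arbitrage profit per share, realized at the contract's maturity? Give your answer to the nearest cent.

S$25.51 per share

Fair futures: F* = S·e^(carry·T), with carry = (r − q) = 0.0477 − 0.0600 = -0.0123
F* = 761.94 · e^(-0.0123 × 3/12) = 761.94 · e^-0.003075 = 761.94 × 0.996930 = S$759.6008
Market S$785.11 > fair S$759.6008: forward overpriced → cash-and-carry (buy spot, short the forward).
At maturity, profit = |F_mkt − F*| = |785.11 − 759.6008| = S$25.51 per share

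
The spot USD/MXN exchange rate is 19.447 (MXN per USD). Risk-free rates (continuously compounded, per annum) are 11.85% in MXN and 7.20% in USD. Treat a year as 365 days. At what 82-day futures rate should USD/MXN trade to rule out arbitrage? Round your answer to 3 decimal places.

19.651

F = S·e^((r_MXN − r_USD)T) = 19.447 · e^((0.1185 − 0.0720) × 82/365)
= 19.447 · e^0.010447 = 19.447 × 1.010502
F = 19.651 MXN per USD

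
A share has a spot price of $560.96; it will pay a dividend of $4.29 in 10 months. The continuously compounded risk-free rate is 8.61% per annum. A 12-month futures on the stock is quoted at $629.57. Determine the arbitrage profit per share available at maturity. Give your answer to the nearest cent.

$22.52 per share

PV(dividends) I = 4.29·e^(−0.0861·10/12) = 3.9930
Fair futures F* = (S − I)·e^(rT) = (560.96 − 3.9930)·e^0.086100 = 556.9670 × 1.089915 = 607.0467
Market $629.57 > fair 607.0467: forward overpriced → cash-and-carry (borrow at r, buy the stock and collect the dividends, short the forward).
Profit at T = |F_mkt − F*| = |629.57 − 607.0467| = $22.52 per share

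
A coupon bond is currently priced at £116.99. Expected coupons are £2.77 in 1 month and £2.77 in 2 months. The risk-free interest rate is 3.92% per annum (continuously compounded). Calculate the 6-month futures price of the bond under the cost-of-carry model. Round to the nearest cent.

PV(coupons) I = 2.77·e^(−0.0392·1/12) + 2.77·e^(−0.0392·2/12)
I = 2.7610 + 2.7520 = 5.5130
F = (S − I)·e^(rT) = (116.99 − 5.5130) · e^(0.0392·6/12)
= 111.4770 · e^0.019600 = 111.4770 × 1.019793 = £113.68

£113.68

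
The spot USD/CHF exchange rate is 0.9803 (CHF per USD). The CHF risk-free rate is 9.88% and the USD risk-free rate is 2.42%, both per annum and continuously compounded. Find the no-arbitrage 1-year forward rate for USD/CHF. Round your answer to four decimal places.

1.0562

F = S·e^((r_CHF − r_USD)T) = 0.9803 · e^((0.0988 − 0.0242) × 1)
= 0.9803 · e^0.074600 = 0.9803 × 1.077453
F = 1.0562 CHF per USD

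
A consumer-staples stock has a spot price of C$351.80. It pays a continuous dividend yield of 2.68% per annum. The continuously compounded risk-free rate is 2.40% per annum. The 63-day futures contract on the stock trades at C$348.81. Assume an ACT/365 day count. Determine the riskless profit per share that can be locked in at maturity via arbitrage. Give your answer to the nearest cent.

Fair futures: F* = S·e^(carry·T), with carry = (r − q) = 0.0240 − 0.0268 = -0.0028
F* = 351.80 · e^(-0.0028 × 63/365) = 351.80 · e^-0.000483 = 351.80 × 0.999517 = C$351.6301
Market C$348.81 < fair C$351.6301: forward underpriced → reverse cash-and-carry (short spot, go long the forward).
At maturity, profit = |F_mkt − F*| = |348.81 − 351.6301| = C$2.82 per share

C$2.82 per share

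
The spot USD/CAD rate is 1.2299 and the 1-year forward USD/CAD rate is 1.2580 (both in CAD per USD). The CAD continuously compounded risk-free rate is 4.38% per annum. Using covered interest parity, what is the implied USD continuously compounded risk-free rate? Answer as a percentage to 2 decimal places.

F = S·e^((r_CAD − r_USD)T) ⇒ r_USD = r_CAD − ln(F/S)/T
ln(1.2580/1.2299) = 0.022590; /(1) = 0.022590
r_USD = 0.0438 − 0.022590 = 0.021210
r_USD = 2.12%

2.12%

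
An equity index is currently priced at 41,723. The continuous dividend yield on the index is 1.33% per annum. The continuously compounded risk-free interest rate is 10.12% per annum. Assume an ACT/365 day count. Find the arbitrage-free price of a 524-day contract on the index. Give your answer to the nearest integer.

F = S·e^((r − q)T) = 41723 · e^((0.1012 − 0.0133) × 524/365)
= 41723 · e^0.126191 = 41723 × 1.134499
F = 47,335

47,335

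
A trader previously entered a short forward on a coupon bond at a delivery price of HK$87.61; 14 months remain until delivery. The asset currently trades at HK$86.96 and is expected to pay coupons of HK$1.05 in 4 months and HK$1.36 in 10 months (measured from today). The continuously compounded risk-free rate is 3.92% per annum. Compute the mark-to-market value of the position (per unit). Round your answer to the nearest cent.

PV(remaining coupons) I = 1.05·e^(−0.0392·4/12) + 1.36·e^(−0.0392·10/12) = 2.3527
Current forward F = (S − I)·e^(rT) = (86.96 − 2.3527)·e^(0.0392·14/12) = 84.6073 × 1.046795 = 88.5665
Value (long) = (F − K)·e^(−rT) = (88.5665 − 87.61) × 0.955297 = 0.9137
Short position value = −(long value) = -HK$0.91

-HK$0.91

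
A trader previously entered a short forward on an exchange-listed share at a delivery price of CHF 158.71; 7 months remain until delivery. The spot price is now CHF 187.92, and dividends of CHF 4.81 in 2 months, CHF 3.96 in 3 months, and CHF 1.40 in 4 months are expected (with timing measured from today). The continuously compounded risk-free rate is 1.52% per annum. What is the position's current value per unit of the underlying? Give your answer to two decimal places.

-CHF 20.48

PV(remaining dividends) I = 4.81·e^(−0.0152·2/12) + 3.96·e^(−0.0152·3/12) + 1.40·e^(−0.0152·4/12) = 10.1357
Current forward F = (S − I)·e^(rT) = (187.92 − 10.1357)·e^(0.0152·7/12) = 177.7843 × 1.008906 = 179.3676
Value (long) = (F − K)·e^(−rT) = (179.3676 − 158.71) × 0.991173 = 20.4753
Short position value = −(long value) = -CHF 20.48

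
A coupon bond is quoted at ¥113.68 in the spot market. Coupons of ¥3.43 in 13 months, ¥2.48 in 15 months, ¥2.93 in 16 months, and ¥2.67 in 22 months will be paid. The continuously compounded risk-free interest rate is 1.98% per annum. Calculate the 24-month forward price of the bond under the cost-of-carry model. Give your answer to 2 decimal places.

¥106.61

PV(coupons) I = 3.43·e^(−0.0198·13/12) + 2.48·e^(−0.0198·15/12) + 2.93·e^(−0.0198·16/12) + 2.67·e^(−0.0198·22/12)
I = 3.3572 + 2.4194 + 2.8537 + 2.5748 = 11.2051
F = (S − I)·e^(rT) = (113.68 − 11.2051) · e^(0.0198·24/12)
= 102.4749 · e^0.039600 = 102.4749 × 1.040395 = ¥106.61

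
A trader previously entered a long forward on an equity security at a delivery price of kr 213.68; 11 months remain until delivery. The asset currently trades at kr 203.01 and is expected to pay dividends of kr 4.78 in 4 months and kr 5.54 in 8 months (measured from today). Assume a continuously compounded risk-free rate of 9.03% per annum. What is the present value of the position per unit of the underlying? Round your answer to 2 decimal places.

PV(remaining dividends) I = 4.78·e^(−0.0903·4/12) + 5.54·e^(−0.0903·8/12) = 9.8546
Current forward F = (S − I)·e^(rT) = (203.01 − 9.8546)·e^(0.0903·11/12) = 193.1554 × 1.086297 = 209.8241
Value (long) = (F − K)·e^(−rT) = (209.8241 − 213.68) × 0.920558 = -3.5496
Value = -kr 3.55

-kr 3.55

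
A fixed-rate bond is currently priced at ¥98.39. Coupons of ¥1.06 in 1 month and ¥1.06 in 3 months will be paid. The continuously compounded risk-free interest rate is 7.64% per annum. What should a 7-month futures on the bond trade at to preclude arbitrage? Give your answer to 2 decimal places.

PV(coupons) I = 1.06·e^(−0.0764·1/12) + 1.06·e^(−0.0764·3/12)
I = 1.0533 + 1.0399 = 2.0932
F = (S − I)·e^(rT) = (98.39 − 2.0932) · e^(0.0764·7/12)
= 96.2968 · e^0.044567 = 96.2968 × 1.045575 = ¥100.69

¥100.69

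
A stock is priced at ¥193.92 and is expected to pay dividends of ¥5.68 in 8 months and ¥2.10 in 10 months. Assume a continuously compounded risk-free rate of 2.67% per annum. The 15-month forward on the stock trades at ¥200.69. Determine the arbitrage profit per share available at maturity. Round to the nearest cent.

¥8.08 per share

PV(dividends) I = 5.68·e^(−0.0267·8/12) + 2.10·e^(−0.0267·10/12) = 7.6336
Fair forward F* = (S − I)·e^(rT) = (193.92 − 7.6336)·e^0.033375 = 186.2864 × 1.033938 = 192.6086
Market ¥200.69 > fair 192.6086: forward overpriced → cash-and-carry (borrow at r, buy the stock and collect the dividends, short the forward).
Profit at T = |F_mkt − F*| = |200.69 − 192.6086| = ¥8.08 per share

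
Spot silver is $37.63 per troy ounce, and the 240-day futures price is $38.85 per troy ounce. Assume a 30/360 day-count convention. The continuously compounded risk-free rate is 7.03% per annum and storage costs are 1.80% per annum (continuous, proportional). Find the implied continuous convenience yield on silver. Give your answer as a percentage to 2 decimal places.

F = S·e^((r+u−y)T) ⇒ (r+u−y) = ln(F/S)/T
ln(38.85/37.63) = 0.031906; /T ⇒ 0.047859
y = r + u − ln(F/S)/T = 0.0703 + 0.0180 − 0.047859 = 0.040441
y = 4.04%

4.04%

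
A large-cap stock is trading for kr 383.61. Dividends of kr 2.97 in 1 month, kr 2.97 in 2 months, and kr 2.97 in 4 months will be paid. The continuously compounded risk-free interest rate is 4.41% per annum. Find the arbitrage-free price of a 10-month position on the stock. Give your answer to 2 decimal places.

PV(dividends) I = 2.97·e^(−0.0441·1/12) + 2.97·e^(−0.0441·2/12) + 2.97·e^(−0.0441·4/12)
I = 2.9591 + 2.9483 + 2.9267 = 8.8341
F = (S − I)·e^(rT) = (383.61 − 8.8341) · e^(0.0441·10/12)
= 374.7759 · e^0.036750 = 374.7759 × 1.037434 = kr 388.81

kr 388.81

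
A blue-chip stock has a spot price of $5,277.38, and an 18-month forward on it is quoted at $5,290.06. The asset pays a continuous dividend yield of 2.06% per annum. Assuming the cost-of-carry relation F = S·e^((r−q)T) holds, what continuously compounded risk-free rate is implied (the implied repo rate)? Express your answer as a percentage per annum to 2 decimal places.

From F = S·e^((r−q)T): (r − q) = ln(F/S)/T
ln(5290.06/5277.38) = ln(1.002403) = 0.002400
(r − q) = 0.002400 / (18/12) = 0.001600
r = ln(F/S)/T + q = 0.001600 + 0.0206 = 0.022200
r = 2.22%

2.22%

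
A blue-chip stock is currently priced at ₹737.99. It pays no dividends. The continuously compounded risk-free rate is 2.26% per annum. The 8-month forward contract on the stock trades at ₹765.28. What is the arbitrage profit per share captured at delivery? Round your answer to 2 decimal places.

Fair forward: F* = S·e^(carry·T), with carry = r = 0.0226
F* = 737.99 · e^(0.0226 × 8/12) = 737.99 · e^0.015067 = 737.99 × 1.015181 = ₹749.1934
Market ₹765.28 > fair ₹749.1934: forward overpriced → cash-and-carry (buy spot, short the forward).
At maturity, profit = |F_mkt − F*| = |765.28 − 749.1934| = ₹16.09 per share

₹16.09 per share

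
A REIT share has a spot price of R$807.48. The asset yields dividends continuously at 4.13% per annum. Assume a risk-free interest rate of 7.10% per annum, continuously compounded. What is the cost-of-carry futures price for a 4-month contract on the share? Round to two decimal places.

R$815.51

F = S·e^((r − q)T) = 807.48 · e^((0.0710 − 0.0413) × 4/12)
= 807.48 · e^0.009900 = 807.48 × 1.009949
F = R$815.51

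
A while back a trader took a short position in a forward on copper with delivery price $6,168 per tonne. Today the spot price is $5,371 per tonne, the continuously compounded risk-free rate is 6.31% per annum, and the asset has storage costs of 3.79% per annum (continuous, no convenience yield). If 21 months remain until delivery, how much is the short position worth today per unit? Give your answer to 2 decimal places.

Current fair forward for the remaining 21 months: F = S·e^((r + u)·T), (r + u) = 0.0631 + 0.0379 = 0.1010
F = 5371 · e^(0.1010 × 21/12) = 5371 × 1.19333272 = 6409.3900
Value of long forward = (F − K)·e^(−rT) = (6409.3900 − 6168) · e^(−0.0631·21/12)
= 241.3900 × 0.89545349 = 216.15
Short position value = −(long value) = -$216.15

-$216.15 per tonne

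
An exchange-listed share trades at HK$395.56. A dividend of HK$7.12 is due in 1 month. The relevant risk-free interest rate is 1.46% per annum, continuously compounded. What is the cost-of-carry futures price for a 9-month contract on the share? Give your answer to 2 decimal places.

HK$392.73

PV(dividends) I = 7.12·e^(−0.0146·1/12)
I = 7.1113
F = (S − I)·e^(rT) = (395.56 − 7.1113) · e^(0.0146·9/12)
= 388.4487 · e^0.010950 = 388.4487 × 1.011010 = HK$392.73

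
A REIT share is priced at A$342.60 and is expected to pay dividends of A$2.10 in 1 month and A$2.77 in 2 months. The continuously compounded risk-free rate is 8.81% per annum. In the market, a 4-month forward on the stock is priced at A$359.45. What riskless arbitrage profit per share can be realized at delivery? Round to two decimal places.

PV(dividends) I = 2.10·e^(−0.0881·1/12) + 2.77·e^(−0.0881·2/12) = 4.8143
Fair forward F* = (S − I)·e^(rT) = (342.60 − 4.8143)·e^0.029367 = 337.7857 × 1.029802 = 347.8524
Market A$359.45 > fair 347.8524: forward overpriced → cash-and-carry (borrow at r, buy the stock and collect the dividends, short the forward).
Profit at T = |F_mkt − F*| = |359.45 − 347.8524| = A$11.60 per share

A$11.60 per share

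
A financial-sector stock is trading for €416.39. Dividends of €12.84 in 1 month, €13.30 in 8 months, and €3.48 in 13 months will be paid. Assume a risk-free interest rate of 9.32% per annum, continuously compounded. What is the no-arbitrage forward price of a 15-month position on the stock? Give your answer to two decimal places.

PV(dividends) I = 12.84·e^(−0.0932·1/12) + 13.30·e^(−0.0932·8/12) + 3.48·e^(−0.0932·13/12)
I = 12.7407 + 12.4988 + 3.1458 = 28.3853
F = (S − I)·e^(rT) = (416.39 − 28.3853) · e^(0.0932·15/12)
= 388.0047 · e^0.116500 = 388.0047 × 1.123558 = €435.95

€435.95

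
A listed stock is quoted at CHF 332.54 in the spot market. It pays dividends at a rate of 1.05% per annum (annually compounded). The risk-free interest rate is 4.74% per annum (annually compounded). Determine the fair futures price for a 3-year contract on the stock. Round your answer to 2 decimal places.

F = S · (1+r)^T / (1+q)^T
= 332.54 × 1.149047 / 1.031832 = 332.54 × 1.113599
F = CHF 370.32

CHF 370.32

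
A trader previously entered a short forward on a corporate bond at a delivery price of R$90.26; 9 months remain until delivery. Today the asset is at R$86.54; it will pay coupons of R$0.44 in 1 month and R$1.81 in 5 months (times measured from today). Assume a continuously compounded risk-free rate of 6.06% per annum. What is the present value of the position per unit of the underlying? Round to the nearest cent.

PV(remaining coupons) I = 0.44·e^(−0.0606·1/12) + 1.81·e^(−0.0606·5/12) = 2.2027
Current forward F = (S − I)·e^(rT) = (86.54 − 2.2027)·e^(0.0606·9/12) = 84.3373 × 1.046499 = 88.2589
Value (long) = (F − K)·e^(−rT) = (88.2589 − 90.26) × 0.955567 = -1.9122
Short position value = −(long value) = R$1.91

R$1.91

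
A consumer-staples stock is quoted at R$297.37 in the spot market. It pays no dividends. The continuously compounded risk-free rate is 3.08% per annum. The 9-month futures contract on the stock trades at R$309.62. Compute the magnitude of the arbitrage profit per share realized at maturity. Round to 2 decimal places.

Fair futures: F* = S·e^(carry·T), with carry = r = 0.0308
F* = 297.37 · e^(0.0308 × 9/12) = 297.37 · e^0.023100 = 297.37 × 1.023369 = R$304.3192
Market R$309.62 > fair R$304.3192: forward overpriced → cash-and-carry (buy spot, short the forward).
At maturity, profit = |F_mkt − F*| = |309.62 − 304.3192| = R$5.30 per share

R$5.30 per share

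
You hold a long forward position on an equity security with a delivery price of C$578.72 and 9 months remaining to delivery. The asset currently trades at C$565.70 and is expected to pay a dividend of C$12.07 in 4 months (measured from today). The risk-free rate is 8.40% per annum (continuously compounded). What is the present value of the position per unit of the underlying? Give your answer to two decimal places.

C$10.58

PV(remaining dividends) I = 12.07·e^(−0.0840·4/12) = 11.7367
Current forward F = (S − I)·e^(rT) = (565.70 − 11.7367)·e^(0.0840·9/12) = 553.9633 × 1.065027 = 589.9859
Value (long) = (F − K)·e^(−rT) = (589.9859 − 578.72) × 0.938943 = 10.5780
Value = C$10.58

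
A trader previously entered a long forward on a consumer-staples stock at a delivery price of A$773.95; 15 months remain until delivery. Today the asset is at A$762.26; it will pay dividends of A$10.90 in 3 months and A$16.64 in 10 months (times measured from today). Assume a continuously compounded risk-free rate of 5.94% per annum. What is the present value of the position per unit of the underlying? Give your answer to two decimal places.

A$17.12

PV(remaining dividends) I = 10.90·e^(−0.0594·3/12) + 16.64·e^(−0.0594·10/12) = 26.5757
Current forward F = (S − I)·e^(rT) = (762.26 − 26.5757)·e^(0.0594·15/12) = 735.6843 × 1.077076 = 792.3879
Value (long) = (F − K)·e^(−rT) = (792.3879 − 773.95) × 0.928440 = 17.1185
Value = A$17.12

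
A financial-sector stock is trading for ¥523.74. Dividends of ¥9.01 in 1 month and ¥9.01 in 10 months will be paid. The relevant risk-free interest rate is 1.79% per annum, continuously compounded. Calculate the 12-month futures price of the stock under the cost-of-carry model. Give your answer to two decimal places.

¥515.00

PV(dividends) I = 9.01·e^(−0.0179·1/12) + 9.01·e^(−0.0179·10/12)
I = 8.9966 + 8.8766 = 17.8732
F = (S − I)·e^(rT) = (523.74 − 17.8732) · e^(0.0179·12/12)
= 505.8668 · e^0.017900 = 505.8668 × 1.018061 = ¥515.00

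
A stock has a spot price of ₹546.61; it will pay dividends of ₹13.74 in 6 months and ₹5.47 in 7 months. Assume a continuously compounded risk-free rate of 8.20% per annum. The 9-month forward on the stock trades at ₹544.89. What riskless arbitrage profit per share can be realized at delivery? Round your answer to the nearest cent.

PV(dividends) I = 13.74·e^(−0.0820·6/12) + 5.47·e^(−0.0820·7/12) = 18.4026
Fair forward F* = (S − I)·e^(rT) = (546.61 − 18.4026)·e^0.061500 = 528.2074 × 1.063430 = 561.7116
Market ₹544.89 < fair 561.7116: forward underpriced → reverse cash-and-carry (short the stock, invest proceeds at r, pay the dividends, go long the forward).
Profit at T = |F_mkt − F*| = |544.89 − 561.7116| = ₹16.82 per share

₹16.82 per share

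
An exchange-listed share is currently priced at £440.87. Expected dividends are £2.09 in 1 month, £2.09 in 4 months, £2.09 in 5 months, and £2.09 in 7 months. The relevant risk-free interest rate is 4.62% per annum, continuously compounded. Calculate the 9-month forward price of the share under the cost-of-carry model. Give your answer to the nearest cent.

PV(dividends) I = 2.09·e^(−0.0462·1/12) + 2.09·e^(−0.0462·4/12) + 2.09·e^(−0.0462·5/12) + 2.09·e^(−0.0462·7/12)
I = 2.0820 + 2.0581 + 2.0502 + 2.0344 = 8.2247
F = (S − I)·e^(rT) = (440.87 − 8.2247) · e^(0.0462·9/12)
= 432.6453 · e^0.034650 = 432.6453 × 1.035257 = £447.90

£447.90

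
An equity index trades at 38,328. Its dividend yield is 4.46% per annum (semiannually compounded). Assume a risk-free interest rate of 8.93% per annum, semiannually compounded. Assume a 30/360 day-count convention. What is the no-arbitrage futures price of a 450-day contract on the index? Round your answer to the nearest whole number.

F = S · (1+r/2)^(2T) / (1+q/2)^(2T)
= 38328 × 1.115391 / 1.056686 = 38328 × 1.055556
F = 40,457

40,457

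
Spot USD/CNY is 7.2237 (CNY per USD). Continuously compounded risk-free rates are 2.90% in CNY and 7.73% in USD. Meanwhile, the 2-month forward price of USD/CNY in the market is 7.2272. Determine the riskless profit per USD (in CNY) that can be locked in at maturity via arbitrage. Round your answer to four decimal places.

0.0614 per USD (in CNY)

Fair forward: F* = S·e^(carry·T), with carry = (r_CNY − r_USD) = 0.0290 − 0.0773 = -0.0483
F* = 7.2237 · e^(-0.0483 × 2/12) = 7.2237 · e^-0.008050 = 7.2237 × 0.991982 = 7.1658
Market 7.2272 > fair 7.1658: forward overpriced → cash-and-carry (buy spot, short the forward).
At maturity, profit = |F_mkt − F*| = |7.2272 − 7.1658| = 0.0614 per USD (in CNY)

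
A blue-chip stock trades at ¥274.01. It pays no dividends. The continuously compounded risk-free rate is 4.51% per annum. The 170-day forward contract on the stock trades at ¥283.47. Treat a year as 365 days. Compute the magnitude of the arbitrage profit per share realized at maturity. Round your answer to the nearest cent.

¥3.64 per share

Fair forward: F* = S·e^(carry·T), with carry = r = 0.0451
F* = 274.01 · e^(0.0451 × 170/365) = 274.01 · e^0.021005 = 274.01 × 1.021227 = ¥279.8264
Market ¥283.47 > fair ¥279.8264: forward overpriced → cash-and-carry (buy spot, short the forward).
At maturity, profit = |F_mkt − F*| = |283.47 − 279.8264| = ¥3.64 per share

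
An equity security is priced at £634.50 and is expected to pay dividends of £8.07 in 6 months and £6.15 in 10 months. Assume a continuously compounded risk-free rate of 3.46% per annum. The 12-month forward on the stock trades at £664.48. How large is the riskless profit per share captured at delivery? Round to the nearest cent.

£22.04 per share

PV(dividends) I = 8.07·e^(−0.0346·6/12) + 6.15·e^(−0.0346·10/12) = 13.9068
Fair forward F* = (S − I)·e^(rT) = (634.50 − 13.9068)·e^0.034600 = 620.5932 × 1.035206 = 642.4418
Market £664.48 > fair 642.4418: forward overpriced → cash-and-carry (borrow at r, buy the stock and collect the dividends, short the forward).
Profit at T = |F_mkt − F*| = |664.48 − 642.4418| = £22.04 per share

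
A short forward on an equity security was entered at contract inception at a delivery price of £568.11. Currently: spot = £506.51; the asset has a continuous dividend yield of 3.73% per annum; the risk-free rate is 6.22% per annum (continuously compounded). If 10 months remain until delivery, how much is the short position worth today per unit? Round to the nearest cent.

Current fair forward for the remaining 10 months: F = S·e^((r − q)·T), (r − q) = 0.0622 − 0.0373 = 0.0249
F = 506.51 · e^(0.0249 × 10/12) = 506.51 × 1.020967 = 517.1300
Value of long forward = (F − K)·e^(−rT) = (517.1300 − 568.11) · e^(−0.0622·10/12)
= -50.9800 × 0.949487 = -48.40
Short position value = −(long value) = £48.40

£48.40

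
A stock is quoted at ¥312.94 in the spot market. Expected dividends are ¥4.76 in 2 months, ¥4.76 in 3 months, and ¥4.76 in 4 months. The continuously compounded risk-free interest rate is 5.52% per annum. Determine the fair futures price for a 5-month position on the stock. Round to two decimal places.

¥305.81

PV(dividends) I = 4.76·e^(−0.0552·2/12) + 4.76·e^(−0.0552·3/12) + 4.76·e^(−0.0552·4/12)
I = 4.7164 + 4.6948 + 4.6732 = 14.0844
F = (S − I)·e^(rT) = (312.94 − 14.0844) · e^(0.0552·5/12)
= 298.8556 · e^0.023000 = 298.8556 × 1.023267 = ¥305.81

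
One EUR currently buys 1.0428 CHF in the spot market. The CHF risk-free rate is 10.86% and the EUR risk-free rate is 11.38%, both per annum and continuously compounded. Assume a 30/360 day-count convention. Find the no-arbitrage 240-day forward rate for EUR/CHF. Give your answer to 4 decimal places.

1.0392

F = S·e^((r_CHF − r_EUR)T) = 1.0428 · e^((0.1086 − 0.1138) × 240/360)
= 1.0428 · e^-0.003467 = 1.0428 × 0.996539
F = 1.0392 CHF per EUR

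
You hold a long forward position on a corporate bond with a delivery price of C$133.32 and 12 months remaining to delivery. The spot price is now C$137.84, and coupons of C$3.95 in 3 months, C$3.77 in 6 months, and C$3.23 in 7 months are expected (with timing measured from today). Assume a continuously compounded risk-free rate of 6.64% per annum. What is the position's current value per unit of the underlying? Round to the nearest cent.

C$2.45

PV(remaining coupons) I = 3.95·e^(−0.0664·3/12) + 3.77·e^(−0.0664·6/12) + 3.23·e^(−0.0664·7/12) = 10.6391
Current forward F = (S − I)·e^(rT) = (137.84 − 10.6391)·e^(0.0664·12/12) = 127.2009 × 1.068654 = 135.9338
Value (long) = (F − K)·e^(−rT) = (135.9338 − 133.32) × 0.935756 = 2.4459
Value = C$2.45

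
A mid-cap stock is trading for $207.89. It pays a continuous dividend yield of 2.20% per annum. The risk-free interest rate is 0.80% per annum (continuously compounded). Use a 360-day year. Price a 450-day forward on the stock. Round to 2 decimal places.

F = S·e^((r − q)T) = 207.89 · e^((0.0080 − 0.0220) × 450/360)
= 207.89 · e^-0.017500 = 207.89 × 0.982652
F = $204.28

$204.28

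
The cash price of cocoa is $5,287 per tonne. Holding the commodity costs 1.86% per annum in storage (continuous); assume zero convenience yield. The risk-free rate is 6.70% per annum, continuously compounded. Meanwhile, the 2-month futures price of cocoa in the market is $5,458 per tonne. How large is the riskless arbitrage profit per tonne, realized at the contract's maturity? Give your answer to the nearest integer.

Fair futures: F* = S·e^(carry·T), with carry = (r + u) = 0.0670 + 0.0186 = 0.0856
F* = 5287 · e^(0.0856 × 2/12) = 5287 · e^0.014267 = 5287 × 1.014369 = $5362.9689
Market $5458 > fair $5362.9689: forward overpriced → cash-and-carry (buy spot, short the forward).
At maturity, profit = |F_mkt − F*| = |5458 − 5362.9689| = $95 per tonne

$95 per tonne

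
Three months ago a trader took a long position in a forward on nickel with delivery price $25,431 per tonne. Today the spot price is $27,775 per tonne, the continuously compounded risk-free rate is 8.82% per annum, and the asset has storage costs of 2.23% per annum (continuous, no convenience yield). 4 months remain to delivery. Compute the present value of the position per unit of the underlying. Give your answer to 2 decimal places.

Current fair forward for the remaining 4 months: F = S·e^((r + u)·T), (r + u) = 0.0882 + 0.0223 = 0.1105
F = 27775 · e^(0.1105 × 4/12) = 27775 × 1.03752009 = 28817.1205
Value of long forward = (F − K)·e^(−rT) = (28817.1205 − 25431) · e^(−0.0882·4/12)
= 3386.1205 × 0.97102798 = 3288.02

$3288.02 per tonne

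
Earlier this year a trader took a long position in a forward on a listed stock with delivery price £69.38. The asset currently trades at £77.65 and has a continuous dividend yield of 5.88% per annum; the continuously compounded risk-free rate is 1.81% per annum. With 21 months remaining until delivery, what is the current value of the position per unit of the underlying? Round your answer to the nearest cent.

Current fair forward for the remaining 21 months: F = S·e^((r − q)·T), (r − q) = 0.0181 − 0.0588 = -0.0407
F = 77.65 · e^(-0.0407 × 21/12) = 77.65 × 0.931252 = 72.3117
Value of long forward = (F − K)·e^(−rT) = (72.3117 − 69.38) · e^(−0.0181·21/12)
= 2.9317 × 0.968821 = 2.84

£2.84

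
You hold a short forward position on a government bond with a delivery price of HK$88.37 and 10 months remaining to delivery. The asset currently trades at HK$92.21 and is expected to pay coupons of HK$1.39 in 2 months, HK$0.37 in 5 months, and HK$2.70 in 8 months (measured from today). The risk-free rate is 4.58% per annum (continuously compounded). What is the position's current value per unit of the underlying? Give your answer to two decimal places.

-HK$2.79

PV(remaining coupons) I = 1.39·e^(−0.0458·2/12) + 0.37·e^(−0.0458·5/12) + 2.70·e^(−0.0458·8/12) = 4.3612
Current forward F = (S − I)·e^(rT) = (92.21 − 4.3612)·e^(0.0458·10/12) = 87.8488 × 1.038904 = 91.2665
Value (long) = (F − K)·e^(−rT) = (91.2665 − 88.37) × 0.962553 = 2.7880
Short position value = −(long value) = -HK$2.79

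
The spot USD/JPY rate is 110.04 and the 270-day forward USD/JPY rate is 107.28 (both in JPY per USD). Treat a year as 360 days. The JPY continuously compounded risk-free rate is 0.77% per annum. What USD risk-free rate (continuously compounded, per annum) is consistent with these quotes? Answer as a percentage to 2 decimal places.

F = S·e^((r_JPY − r_USD)T) ⇒ r_USD = r_JPY − ln(F/S)/T
ln(107.28/110.04) = -0.025402; /(270/360) = -0.033869
r_USD = 0.0077 + 0.033869 = 0.041569
r_USD = 4.16%

4.16%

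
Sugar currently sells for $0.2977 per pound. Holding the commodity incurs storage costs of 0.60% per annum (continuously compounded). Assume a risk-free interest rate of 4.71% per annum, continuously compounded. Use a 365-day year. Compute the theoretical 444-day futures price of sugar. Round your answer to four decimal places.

$0.3176 per pound

Net carry = r + u − y = 0.0471 + 0.0060 − 0.0000 = 0.0531
F = S·e^((r+u−y)T) = 0.2977 · e^(0.0531 × 444/365) = 0.2977 · e^0.064593
= 0.2977 × 1.066725 = $0.3176 per pound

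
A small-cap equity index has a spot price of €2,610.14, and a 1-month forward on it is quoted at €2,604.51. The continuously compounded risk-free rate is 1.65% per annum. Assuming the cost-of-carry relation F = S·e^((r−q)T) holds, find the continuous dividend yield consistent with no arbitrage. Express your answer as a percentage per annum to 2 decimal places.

4.24%

From F = S·e^((r−q)T): (r − q) = ln(F/S)/T
ln(2604.51/2610.14) = ln(0.997843) = -0.002159
(r − q) = -0.002159 / (1/12) = -0.025908
q = r − ln(F/S)/T = 0.0165 + 0.025908 = 0.042408
q = 4.24%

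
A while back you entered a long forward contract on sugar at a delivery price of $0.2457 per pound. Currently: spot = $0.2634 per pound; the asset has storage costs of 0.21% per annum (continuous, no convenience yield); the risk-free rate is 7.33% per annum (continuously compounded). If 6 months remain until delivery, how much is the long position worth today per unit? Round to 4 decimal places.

$0.0268 per pound

Current fair forward for the remaining 6 months: F = S·e^((r + u)·T), (r + u) = 0.0733 + 0.0021 = 0.0754
F = 0.2634 · e^(0.0754 × 6/12) = 0.2634 × 1.038420 = 0.2735
Value of long forward = (F − K)·e^(−rT) = (0.2735 − 0.2457) · e^(−0.0733·6/12)
= 0.0278 × 0.964013 = 0.0268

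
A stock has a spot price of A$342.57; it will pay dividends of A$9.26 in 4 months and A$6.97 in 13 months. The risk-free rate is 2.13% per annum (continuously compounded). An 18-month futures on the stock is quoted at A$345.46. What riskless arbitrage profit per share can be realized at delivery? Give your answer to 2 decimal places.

A$8.29 per share

PV(dividends) I = 9.26·e^(−0.0213·4/12) + 6.97·e^(−0.0213·13/12) = 16.0055
Fair futures F* = (S − I)·e^(rT) = (342.57 − 16.0055)·e^0.031950 = 326.5645 × 1.032466 = 337.1667
Market A$345.46 > fair 337.1667: forward overpriced → cash-and-carry (borrow at r, buy the stock and collect the dividends, short the forward).
Profit at T = |F_mkt − F*| = |345.46 − 337.1667| = A$8.29 per share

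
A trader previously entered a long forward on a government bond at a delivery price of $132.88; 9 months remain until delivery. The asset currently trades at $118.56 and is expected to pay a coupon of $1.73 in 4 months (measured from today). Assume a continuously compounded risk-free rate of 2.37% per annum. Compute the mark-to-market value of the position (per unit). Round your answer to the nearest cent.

-$13.70

PV(remaining coupons) I = 1.73·e^(−0.0237·4/12) = 1.7164
Current forward F = (S − I)·e^(rT) = (118.56 − 1.7164)·e^(0.0237·9/12) = 116.8436 × 1.017934 = 118.9391
Value (long) = (F − K)·e^(−rT) = (118.9391 − 132.88) × 0.982382 = -13.6953
Value = -$13.70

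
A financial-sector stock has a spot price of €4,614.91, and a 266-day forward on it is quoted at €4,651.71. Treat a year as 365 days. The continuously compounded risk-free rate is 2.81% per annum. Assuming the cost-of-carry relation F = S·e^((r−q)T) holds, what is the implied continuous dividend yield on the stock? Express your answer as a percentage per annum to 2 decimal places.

From F = S·e^((r−q)T): (r − q) = ln(F/S)/T
ln(4651.71/4614.91) = ln(1.007974) = 0.007942
(r − q) = 0.007942 / (266/365) = 0.010898
q = r − ln(F/S)/T = 0.0281 − 0.010898 = 0.017202
q = 1.72%

1.72%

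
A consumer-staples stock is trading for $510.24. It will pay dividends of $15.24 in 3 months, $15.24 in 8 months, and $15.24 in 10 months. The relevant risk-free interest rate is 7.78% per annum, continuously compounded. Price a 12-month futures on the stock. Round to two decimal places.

$504.29

PV(dividends) I = 15.24·e^(−0.0778·3/12) + 15.24·e^(−0.0778·8/12) + 15.24·e^(−0.0778·10/12)
I = 14.9464 + 14.4697 + 14.2833 = 43.6994
F = (S − I)·e^(rT) = (510.24 − 43.6994) · e^(0.0778·12/12)
= 466.5406 · e^0.077800 = 466.5406 × 1.080906 = $504.29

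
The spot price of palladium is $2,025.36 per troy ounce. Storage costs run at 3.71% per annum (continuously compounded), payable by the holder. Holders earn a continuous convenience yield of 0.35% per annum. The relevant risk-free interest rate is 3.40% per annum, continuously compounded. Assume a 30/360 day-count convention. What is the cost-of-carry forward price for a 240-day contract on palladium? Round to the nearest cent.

Net carry = r + u − y = 0.0340 + 0.0371 − 0.0035 = 0.0676
F = S·e^((r+u−y)T) = 2025.36 · e^(0.0676 × 240/360) = 2025.36 · e^0.04506667
= 2025.36 × 1.04609760 = $2,118.72 per troy ounce

$2,118.72 per troy ounce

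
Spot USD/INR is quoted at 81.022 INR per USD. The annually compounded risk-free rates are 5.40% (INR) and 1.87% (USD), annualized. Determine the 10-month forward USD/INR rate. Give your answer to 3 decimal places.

By covered interest parity, F = S · (1+r_INR)^T / (1+r_USD)^T
= 81.022 × 1.044802 / 1.015559 = 81.022 × 1.028795
F = 83.355 INR per USD

83.355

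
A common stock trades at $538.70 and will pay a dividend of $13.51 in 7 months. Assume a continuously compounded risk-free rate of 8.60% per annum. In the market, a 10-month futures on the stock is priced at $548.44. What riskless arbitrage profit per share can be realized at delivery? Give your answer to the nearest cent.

PV(dividends) I = 13.51·e^(−0.0860·7/12) = 12.8490
Fair futures F* = (S − I)·e^(rT) = (538.70 − 12.8490)·e^0.071667 = 525.8510 × 1.074298 = 564.9207
Market $548.44 < fair 564.9207: forward underpriced → reverse cash-and-carry (short the stock, invest proceeds at r, pay the dividends, go long the forward).
Profit at T = |F_mkt − F*| = |548.44 − 564.9207| = $16.48 per share

$16.48 per share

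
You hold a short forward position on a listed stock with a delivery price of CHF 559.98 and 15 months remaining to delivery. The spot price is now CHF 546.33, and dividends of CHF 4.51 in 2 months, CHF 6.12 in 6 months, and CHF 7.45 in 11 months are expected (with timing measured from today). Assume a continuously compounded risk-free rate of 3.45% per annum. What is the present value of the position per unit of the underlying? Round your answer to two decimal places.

PV(remaining dividends) I = 4.51·e^(−0.0345·2/12) + 6.12·e^(−0.0345·6/12) + 7.45·e^(−0.0345·11/12) = 17.7176
Current forward F = (S − I)·e^(rT) = (546.33 − 17.7176)·e^(0.0345·15/12) = 528.6124 × 1.044068 = 551.9073
Value (long) = (F − K)·e^(−rT) = (551.9073 − 559.98) × 0.957792 = -7.7320
Short position value = −(long value) = CHF 7.73

CHF 7.73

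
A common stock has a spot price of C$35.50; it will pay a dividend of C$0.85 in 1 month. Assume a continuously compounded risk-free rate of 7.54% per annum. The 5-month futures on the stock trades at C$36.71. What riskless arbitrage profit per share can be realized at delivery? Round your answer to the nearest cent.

C$0.95 per share

PV(dividends) I = 0.85·e^(−0.0754·1/12) = 0.8447
Fair futures F* = (S − I)·e^(rT) = (35.50 − 0.8447)·e^0.031417 = 34.6553 × 1.031916 = 35.7614
Market C$36.71 > fair 35.7614: forward overpriced → cash-and-carry (borrow at r, buy the stock and collect the dividends, short the forward).
Profit at T = |F_mkt − F*| = |36.71 − 35.7614| = C$0.95 per share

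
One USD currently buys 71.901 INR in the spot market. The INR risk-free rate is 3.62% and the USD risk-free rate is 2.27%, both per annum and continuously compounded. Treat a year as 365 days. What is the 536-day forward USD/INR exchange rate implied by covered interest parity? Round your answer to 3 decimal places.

73.341

F = S·e^((r_INR − r_USD)T) = 71.901 · e^((0.0362 − 0.0227) × 536/365)
= 71.901 · e^0.019825 = 71.901 × 1.020023
F = 73.341 INR per USD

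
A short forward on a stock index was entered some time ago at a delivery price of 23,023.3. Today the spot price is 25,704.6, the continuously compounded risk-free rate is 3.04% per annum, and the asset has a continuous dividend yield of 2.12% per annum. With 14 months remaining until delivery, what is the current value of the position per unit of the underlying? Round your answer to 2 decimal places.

Current fair forward for the remaining 14 months: F = S·e^((r − q)·T), (r − q) = 0.0304 − 0.0212 = 0.0092
F = 25704.6 · e^(0.0092 × 14/12) = 25704.6 × 1.01079114 = 25981.9819
Value of long forward = (F − K)·e^(−rT) = (25981.9819 − 23023.3) · e^(−0.0304·14/12)
= 2958.6819 × 0.96515491 = 2855.59
Short position value = −(long value) = -2855.59

-2855.59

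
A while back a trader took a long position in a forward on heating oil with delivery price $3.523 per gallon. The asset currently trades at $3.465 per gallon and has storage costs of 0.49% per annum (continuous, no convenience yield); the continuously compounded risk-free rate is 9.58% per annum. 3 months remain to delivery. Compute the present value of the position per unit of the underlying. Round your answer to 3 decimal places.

$0.030 per gallon

Current fair forward for the remaining 3 months: F = S·e^((r + u)·T), (r + u) = 0.0958 + 0.0049 = 0.1007
F = 3.465 · e^(0.1007 × 3/12) = 3.465 × 1.025495 = 3.5533
Value of long forward = (F − K)·e^(−rT) = (3.5533 − 3.523) · e^(−0.0958·3/12)
= 0.0303 × 0.976335 = 0.030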